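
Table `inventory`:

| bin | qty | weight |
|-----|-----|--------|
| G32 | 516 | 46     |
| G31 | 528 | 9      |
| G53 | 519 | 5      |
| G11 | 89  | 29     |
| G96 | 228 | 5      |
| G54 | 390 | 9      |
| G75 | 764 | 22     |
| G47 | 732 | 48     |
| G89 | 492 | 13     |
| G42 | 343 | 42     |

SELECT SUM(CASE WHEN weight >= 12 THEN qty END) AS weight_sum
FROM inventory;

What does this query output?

2936

bin=G32: ✓ → 516
bin=G31: ✗
bin=G53: ✗
bin=G11: ✓ → 89
bin=G96: ✗
bin=G54: ✗
bin=G75: ✓ → 764
bin=G47: ✓ → 732
bin=G89: ✓ → 492
bin=G42: ✓ → 343
weight_sum = 516 + 89 + 764 + 732 + 492 + 343 = 2936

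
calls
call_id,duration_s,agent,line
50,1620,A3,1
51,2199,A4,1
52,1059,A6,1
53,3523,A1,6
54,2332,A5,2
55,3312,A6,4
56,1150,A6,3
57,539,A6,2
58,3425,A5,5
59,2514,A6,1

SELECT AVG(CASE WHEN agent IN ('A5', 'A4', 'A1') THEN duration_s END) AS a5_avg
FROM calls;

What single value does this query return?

2869.75

call_id=50: ✗
call_id=51: ✓ → 2199
call_id=52: ✗
call_id=53: ✓ → 3523
call_id=54: ✓ → 2332
call_id=55: ✗
call_id=56: ✗
call_id=57: ✗
call_id=58: ✓ → 3425
call_id=59: ✗
a5_avg = (2199 + 3523 + 2332 + 3425) / 4 = 2869.75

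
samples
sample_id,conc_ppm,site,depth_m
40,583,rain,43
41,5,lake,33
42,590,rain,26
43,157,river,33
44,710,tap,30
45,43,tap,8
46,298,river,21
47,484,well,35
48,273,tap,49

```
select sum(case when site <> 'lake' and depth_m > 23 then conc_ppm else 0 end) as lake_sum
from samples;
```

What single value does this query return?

sample_id=40: ✓ → 583
sample_id=41: ✗
sample_id=42: ✓ → 590
sample_id=43: ✓ → 157
sample_id=44: ✓ → 710
sample_id=45: ✗
sample_id=46: ✗
sample_id=47: ✓ → 484
sample_id=48: ✓ → 273
lake_sum = 583 + 590 + 157 + 710 + 484 + 273 = 2797

2797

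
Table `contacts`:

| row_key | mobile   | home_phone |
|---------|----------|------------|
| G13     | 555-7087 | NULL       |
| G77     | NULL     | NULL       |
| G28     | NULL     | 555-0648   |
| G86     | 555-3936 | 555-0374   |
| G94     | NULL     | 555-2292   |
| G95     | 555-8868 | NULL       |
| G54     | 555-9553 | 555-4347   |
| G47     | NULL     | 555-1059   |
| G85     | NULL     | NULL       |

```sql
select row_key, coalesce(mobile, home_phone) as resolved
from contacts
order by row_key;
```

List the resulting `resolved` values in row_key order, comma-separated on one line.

row_key=G13: mobile=555-7087 → 555-7087
row_key=G28: mobile=NULL, home_phone=555-0648 → 555-0648
row_key=G47: mobile=NULL, home_phone=555-1059 → 555-1059
row_key=G54: mobile=555-9553 → 555-9553
row_key=G77: mobile=NULL, home_phone=NULL (all NULL) → NULL
row_key=G85: mobile=NULL, home_phone=NULL (all NULL) → NULL
row_key=G86: mobile=555-3936 → 555-3936
row_key=G94: mobile=NULL, home_phone=555-2292 → 555-2292
row_key=G95: mobile=555-8868 → 555-8868

555-7087, 555-0648, 555-1059, 555-9553, NULL, NULL, 555-3936, 555-2292, 555-8868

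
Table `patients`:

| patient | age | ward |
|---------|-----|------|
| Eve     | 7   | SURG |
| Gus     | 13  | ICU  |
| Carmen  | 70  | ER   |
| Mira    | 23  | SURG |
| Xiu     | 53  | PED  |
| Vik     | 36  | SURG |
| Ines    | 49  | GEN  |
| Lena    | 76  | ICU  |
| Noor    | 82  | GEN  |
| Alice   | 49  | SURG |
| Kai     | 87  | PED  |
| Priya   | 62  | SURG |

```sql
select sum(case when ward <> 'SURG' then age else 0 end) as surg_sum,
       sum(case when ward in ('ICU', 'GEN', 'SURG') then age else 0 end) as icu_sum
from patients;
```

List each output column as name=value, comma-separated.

surg_sum=430, icu_sum=397

[surg_sum: ward <> 'SURG']
patient=Eve: ✗
patient=Gus: ✓ → 13
patient=Carmen: ✓ → 70
patient=Mira: ✗
patient=Xiu: ✓ → 53
patient=Vik: ✗
patient=Ines: ✓ → 49
patient=Lena: ✓ → 76
patient=Noor: ✓ → 82
patient=Alice: ✗
patient=Kai: ✓ → 87
patient=Priya: ✗
surg_sum = 13 + 70 + 53 + 49 + 76 + 82 + 87 = 430
—
[icu_sum: ward in ('ICU', 'GEN', 'SURG')]
patient=Eve: ✓ → 7
patient=Gus: ✓ → 13
patient=Carmen: ✗
patient=Mira: ✓ → 23
patient=Xiu: ✗
patient=Vik: ✓ → 36
patient=Ines: ✓ → 49
patient=Lena: ✓ → 76
patient=Noor: ✓ → 82
patient=Alice: ✓ → 49
patient=Kai: ✗
patient=Priya: ✓ → 62
icu_sum = 7 + 13 + 23 + 36 + 49 + 76 + 82 + 49 + 62 = 397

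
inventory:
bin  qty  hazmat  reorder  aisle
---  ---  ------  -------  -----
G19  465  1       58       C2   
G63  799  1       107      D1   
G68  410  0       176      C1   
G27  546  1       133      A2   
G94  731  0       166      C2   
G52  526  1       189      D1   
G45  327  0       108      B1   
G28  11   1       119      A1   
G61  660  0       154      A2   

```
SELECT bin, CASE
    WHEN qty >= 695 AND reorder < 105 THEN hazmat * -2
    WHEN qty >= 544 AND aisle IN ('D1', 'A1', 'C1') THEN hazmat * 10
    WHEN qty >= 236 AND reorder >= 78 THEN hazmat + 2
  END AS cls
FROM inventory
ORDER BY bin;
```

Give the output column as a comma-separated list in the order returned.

bin=G19: (no match → NULL) → NULL
bin=G27: qty >= 236 AND reorder >= 78 → 3
bin=G28: (no match → NULL) → NULL
bin=G45: qty >= 236 AND reorder >= 78 → 2
bin=G52: qty >= 236 AND reorder >= 78 → 3
bin=G61: qty >= 236 AND reorder >= 78 → 2
bin=G63: qty >= 544 AND aisle IN ('D1', 'A1', 'C1') → 10
bin=G68: qty >= 236 AND reorder >= 78 → 2
bin=G94: qty >= 236 AND reorder >= 78 → 2

NULL, 3, NULL, 2, 3, 2, 10, 2, 2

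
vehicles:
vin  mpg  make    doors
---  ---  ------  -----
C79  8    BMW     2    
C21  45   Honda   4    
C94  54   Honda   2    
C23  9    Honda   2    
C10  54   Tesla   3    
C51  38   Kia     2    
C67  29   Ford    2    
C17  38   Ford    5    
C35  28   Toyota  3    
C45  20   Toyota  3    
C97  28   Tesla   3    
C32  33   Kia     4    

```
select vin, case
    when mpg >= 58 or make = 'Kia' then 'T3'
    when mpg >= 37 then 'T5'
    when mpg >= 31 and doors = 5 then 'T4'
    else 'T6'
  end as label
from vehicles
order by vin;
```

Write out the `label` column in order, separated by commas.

vin=C10: mpg >= 37 → T5
vin=C17: mpg >= 37 → T5
vin=C21: mpg >= 37 → T5
vin=C23: ELSE → T6
vin=C32: mpg >= 58 or make = 'Kia' → T3
vin=C35: ELSE → T6
vin=C45: ELSE → T6
vin=C51: mpg >= 58 or make = 'Kia' → T3
vin=C67: ELSE → T6
vin=C79: ELSE → T6
vin=C94: mpg >= 37 → T5
vin=C97: ELSE → T6

T5, T5, T5, T6, T3, T6, T6, T3, T6, T6, T5, T6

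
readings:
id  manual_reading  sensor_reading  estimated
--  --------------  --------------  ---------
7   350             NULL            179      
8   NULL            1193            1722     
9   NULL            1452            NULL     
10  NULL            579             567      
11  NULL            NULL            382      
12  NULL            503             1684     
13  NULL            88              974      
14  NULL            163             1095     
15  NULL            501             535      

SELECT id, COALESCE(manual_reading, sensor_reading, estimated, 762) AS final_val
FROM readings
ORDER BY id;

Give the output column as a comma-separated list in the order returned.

id=7: manual_reading=350 → 350
id=8: manual_reading=NULL, sensor_reading=1193 → 1193
id=9: manual_reading=NULL, sensor_reading=1452 → 1452
id=10: manual_reading=NULL, sensor_reading=579 → 579
id=11: manual_reading=NULL, sensor_reading=NULL, estimated=382 → 382
id=12: manual_reading=NULL, sensor_reading=503 → 503
id=13: manual_reading=NULL, sensor_reading=88 → 88
id=14: manual_reading=NULL, sensor_reading=163 → 163
id=15: manual_reading=NULL, sensor_reading=501 → 501

350, 1193, 1452, 579, 382, 503, 88, 163, 501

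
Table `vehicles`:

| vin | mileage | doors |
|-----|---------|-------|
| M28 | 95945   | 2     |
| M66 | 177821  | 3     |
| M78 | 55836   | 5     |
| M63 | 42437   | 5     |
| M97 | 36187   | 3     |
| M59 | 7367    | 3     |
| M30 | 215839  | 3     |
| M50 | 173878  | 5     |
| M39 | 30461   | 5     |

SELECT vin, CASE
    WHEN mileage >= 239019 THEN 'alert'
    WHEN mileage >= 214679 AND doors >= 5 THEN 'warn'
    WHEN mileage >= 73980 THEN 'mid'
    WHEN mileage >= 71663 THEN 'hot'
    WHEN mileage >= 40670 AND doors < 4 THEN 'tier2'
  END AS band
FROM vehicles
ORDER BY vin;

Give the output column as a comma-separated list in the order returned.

mid, mid, NULL, mid, NULL, NULL, mid, NULL, NULL

vin=M28: mileage >= 73980 → mid
vin=M30: mileage >= 73980 → mid
vin=M39: (no match → NULL) → NULL
vin=M50: mileage >= 73980 → mid
vin=M59: (no match → NULL) → NULL
vin=M63: (no match → NULL) → NULL
vin=M66: mileage >= 73980 → mid
vin=M78: (no match → NULL) → NULL
vin=M97: (no match → NULL) → NULL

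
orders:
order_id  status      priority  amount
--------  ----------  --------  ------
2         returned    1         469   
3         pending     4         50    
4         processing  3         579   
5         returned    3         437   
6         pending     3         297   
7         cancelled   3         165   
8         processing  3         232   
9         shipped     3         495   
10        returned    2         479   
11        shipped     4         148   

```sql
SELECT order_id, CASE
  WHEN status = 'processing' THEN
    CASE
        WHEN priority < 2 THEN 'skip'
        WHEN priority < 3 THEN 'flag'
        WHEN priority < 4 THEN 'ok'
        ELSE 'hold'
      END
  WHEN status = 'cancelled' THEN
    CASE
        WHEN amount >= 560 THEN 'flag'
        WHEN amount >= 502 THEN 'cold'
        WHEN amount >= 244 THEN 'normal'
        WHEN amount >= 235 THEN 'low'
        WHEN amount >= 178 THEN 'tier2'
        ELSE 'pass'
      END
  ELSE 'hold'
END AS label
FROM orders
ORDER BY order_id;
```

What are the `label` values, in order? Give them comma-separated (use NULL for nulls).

hold, hold, ok, hold, hold, pass, ok, hold, hold, hold

order_id=2: status='returned' → outer ELSE → hold
order_id=3: status='pending' → outer ELSE → hold
order_id=4: status='processing' → inner[priority < 4] → ok
order_id=5: status='returned' → outer ELSE → hold
order_id=6: status='pending' → outer ELSE → hold
order_id=7: status='cancelled' → inner[ELSE] → pass
order_id=8: status='processing' → inner[priority < 4] → ok
order_id=9: status='shipped' → outer ELSE → hold
order_id=10: status='returned' → outer ELSE → hold
order_id=11: status='shipped' → outer ELSE → hold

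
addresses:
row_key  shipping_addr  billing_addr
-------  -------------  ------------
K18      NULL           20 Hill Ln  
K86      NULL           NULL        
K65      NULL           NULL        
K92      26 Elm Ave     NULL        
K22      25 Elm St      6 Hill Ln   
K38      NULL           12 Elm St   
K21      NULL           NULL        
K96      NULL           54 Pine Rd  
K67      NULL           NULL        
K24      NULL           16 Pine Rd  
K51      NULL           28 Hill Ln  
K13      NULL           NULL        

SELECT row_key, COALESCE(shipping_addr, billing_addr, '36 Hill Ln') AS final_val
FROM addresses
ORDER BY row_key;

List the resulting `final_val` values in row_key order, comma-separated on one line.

row_key=K13: shipping_addr=NULL, billing_addr=NULL, → literal 36 Hill Ln → 36 Hill Ln
row_key=K18: shipping_addr=NULL, billing_addr=20 Hill Ln → 20 Hill Ln
row_key=K21: shipping_addr=NULL, billing_addr=NULL, → literal 36 Hill Ln → 36 Hill Ln
row_key=K22: shipping_addr=25 Elm St → 25 Elm St
row_key=K24: shipping_addr=NULL, billing_addr=16 Pine Rd → 16 Pine Rd
row_key=K38: shipping_addr=NULL, billing_addr=12 Elm St → 12 Elm St
row_key=K51: shipping_addr=NULL, billing_addr=28 Hill Ln → 28 Hill Ln
row_key=K65: shipping_addr=NULL, billing_addr=NULL, → literal 36 Hill Ln → 36 Hill Ln
row_key=K67: shipping_addr=NULL, billing_addr=NULL, → literal 36 Hill Ln → 36 Hill Ln
row_key=K86: shipping_addr=NULL, billing_addr=NULL, → literal 36 Hill Ln → 36 Hill Ln
row_key=K92: shipping_addr=26 Elm Ave → 26 Elm Ave
row_key=K96: shipping_addr=NULL, billing_addr=54 Pine Rd → 54 Pine Rd

36 Hill Ln, 20 Hill Ln, 36 Hill Ln, 25 Elm St, 16 Pine Rd, 12 Elm St, 28 Hill Ln, 36 Hill Ln, 36 Hill Ln, 36 Hill Ln, 26 Elm Ave, 54 Pine Rd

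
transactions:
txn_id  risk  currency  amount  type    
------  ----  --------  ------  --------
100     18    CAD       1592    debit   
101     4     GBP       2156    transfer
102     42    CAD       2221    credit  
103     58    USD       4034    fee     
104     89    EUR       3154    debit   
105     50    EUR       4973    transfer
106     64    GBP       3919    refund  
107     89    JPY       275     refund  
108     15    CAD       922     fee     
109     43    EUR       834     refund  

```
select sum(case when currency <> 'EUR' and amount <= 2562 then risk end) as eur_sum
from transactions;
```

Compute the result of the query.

168

txn_id=100: ✓ → 18
txn_id=101: ✓ → 4
txn_id=102: ✓ → 42
txn_id=103: ✗
txn_id=104: ✗
txn_id=105: ✗
txn_id=106: ✗
txn_id=107: ✓ → 89
txn_id=108: ✓ → 15
txn_id=109: ✗
eur_sum = 18 + 4 + 42 + 89 + 15 = 168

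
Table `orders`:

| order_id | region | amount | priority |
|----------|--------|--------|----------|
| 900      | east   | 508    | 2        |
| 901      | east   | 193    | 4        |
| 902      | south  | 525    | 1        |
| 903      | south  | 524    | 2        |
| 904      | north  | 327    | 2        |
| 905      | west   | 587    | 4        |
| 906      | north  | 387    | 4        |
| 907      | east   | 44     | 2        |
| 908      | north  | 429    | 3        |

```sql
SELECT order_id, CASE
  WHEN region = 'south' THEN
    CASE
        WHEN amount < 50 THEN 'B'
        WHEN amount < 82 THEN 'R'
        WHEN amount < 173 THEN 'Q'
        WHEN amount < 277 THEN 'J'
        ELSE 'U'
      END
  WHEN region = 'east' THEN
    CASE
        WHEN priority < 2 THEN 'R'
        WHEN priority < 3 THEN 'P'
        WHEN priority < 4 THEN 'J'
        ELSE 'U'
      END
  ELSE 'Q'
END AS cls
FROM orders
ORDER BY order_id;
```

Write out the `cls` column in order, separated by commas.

order_id=900: region='east' → inner[priority < 3] → P
order_id=901: region='east' → inner[ELSE] → U
order_id=902: region='south' → inner[ELSE] → U
order_id=903: region='south' → inner[ELSE] → U
order_id=904: region='north' → outer ELSE → Q
order_id=905: region='west' → outer ELSE → Q
order_id=906: region='north' → outer ELSE → Q
order_id=907: region='east' → inner[priority < 3] → P
order_id=908: region='north' → outer ELSE → Q

P, U, U, U, Q, Q, Q, P, Q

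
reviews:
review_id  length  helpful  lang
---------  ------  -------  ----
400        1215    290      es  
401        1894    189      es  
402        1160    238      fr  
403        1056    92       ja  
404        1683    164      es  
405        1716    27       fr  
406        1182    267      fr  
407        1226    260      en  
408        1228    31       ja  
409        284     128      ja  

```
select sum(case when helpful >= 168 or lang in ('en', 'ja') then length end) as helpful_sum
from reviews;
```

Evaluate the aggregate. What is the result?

9245

review_id=400: ✓ → 1215
review_id=401: ✓ → 1894
review_id=402: ✓ → 1160
review_id=403: ✓ → 1056
review_id=404: ✗
review_id=405: ✗
review_id=406: ✓ → 1182
review_id=407: ✓ → 1226
review_id=408: ✓ → 1228
review_id=409: ✓ → 284
helpful_sum = 1215 + 1894 + 1160 + 1056 + 1182 + 1226 + 1228 + 284 = 9245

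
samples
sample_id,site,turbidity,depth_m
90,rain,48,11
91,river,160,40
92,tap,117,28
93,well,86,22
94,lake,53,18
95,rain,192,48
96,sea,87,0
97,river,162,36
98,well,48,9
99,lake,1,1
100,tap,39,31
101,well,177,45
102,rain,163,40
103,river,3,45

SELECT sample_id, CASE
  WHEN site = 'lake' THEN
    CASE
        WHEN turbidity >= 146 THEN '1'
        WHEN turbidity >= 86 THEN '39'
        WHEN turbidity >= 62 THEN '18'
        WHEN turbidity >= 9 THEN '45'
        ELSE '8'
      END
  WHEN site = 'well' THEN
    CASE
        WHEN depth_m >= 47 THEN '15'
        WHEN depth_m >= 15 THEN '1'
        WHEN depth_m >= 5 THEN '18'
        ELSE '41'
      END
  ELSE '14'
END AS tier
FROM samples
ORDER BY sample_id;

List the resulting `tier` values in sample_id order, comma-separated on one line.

sample_id=90: site='rain' → outer ELSE → 14
sample_id=91: site='river' → outer ELSE → 14
sample_id=92: site='tap' → outer ELSE → 14
sample_id=93: site='well' → inner[depth_m >= 15] → 1
sample_id=94: site='lake' → inner[turbidity >= 9] → 45
sample_id=95: site='rain' → outer ELSE → 14
sample_id=96: site='sea' → outer ELSE → 14
sample_id=97: site='river' → outer ELSE → 14
sample_id=98: site='well' → inner[depth_m >= 5] → 18
sample_id=99: site='lake' → inner[ELSE] → 8
sample_id=100: site='tap' → outer ELSE → 14
sample_id=101: site='well' → inner[depth_m >= 15] → 1
sample_id=102: site='rain' → outer ELSE → 14
sample_id=103: site='river' → outer ELSE → 14

14, 14, 14, 1, 45, 14, 14, 14, 18, 8, 14, 1, 14, 14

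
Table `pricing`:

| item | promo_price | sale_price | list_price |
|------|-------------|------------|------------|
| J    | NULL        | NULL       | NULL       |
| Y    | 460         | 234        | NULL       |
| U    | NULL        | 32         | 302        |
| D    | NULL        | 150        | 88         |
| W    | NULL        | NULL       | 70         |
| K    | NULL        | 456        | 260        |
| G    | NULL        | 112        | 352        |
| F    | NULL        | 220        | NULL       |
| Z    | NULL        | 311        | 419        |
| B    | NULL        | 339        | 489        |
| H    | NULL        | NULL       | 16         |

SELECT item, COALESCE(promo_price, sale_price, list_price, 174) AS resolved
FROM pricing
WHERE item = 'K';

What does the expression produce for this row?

456

item = K: promo_price=NULL, sale_price=456, list_price=260.
promo_price=NULL, sale_price=456 → 456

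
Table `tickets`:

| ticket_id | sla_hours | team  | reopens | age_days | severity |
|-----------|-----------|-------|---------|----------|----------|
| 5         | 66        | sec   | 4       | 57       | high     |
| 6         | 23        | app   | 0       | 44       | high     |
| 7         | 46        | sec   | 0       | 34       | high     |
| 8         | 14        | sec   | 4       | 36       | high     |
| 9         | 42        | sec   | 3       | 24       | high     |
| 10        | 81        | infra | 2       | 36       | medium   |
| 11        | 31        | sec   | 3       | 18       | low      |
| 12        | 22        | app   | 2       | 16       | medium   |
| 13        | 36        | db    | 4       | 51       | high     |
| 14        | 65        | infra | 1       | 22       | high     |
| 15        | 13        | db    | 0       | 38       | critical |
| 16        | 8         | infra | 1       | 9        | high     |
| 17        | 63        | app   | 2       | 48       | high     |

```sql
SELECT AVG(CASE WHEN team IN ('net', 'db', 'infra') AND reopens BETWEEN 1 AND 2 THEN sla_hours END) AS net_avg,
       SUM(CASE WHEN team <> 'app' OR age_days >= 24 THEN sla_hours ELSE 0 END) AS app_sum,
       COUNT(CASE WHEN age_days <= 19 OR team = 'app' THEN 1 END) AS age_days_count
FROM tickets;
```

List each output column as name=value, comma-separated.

net_avg=51.3333333333, app_sum=488, age_days_count=5

[net_avg: team IN ('net', 'db', 'infra') AND reopens BETWEEN 1 AND 2]
ticket_id=5: ✗
ticket_id=6: ✗
ticket_id=7: ✗
ticket_id=8: ✗
ticket_id=9: ✗
ticket_id=10: ✓ → 81
ticket_id=11: ✗
ticket_id=12: ✗
ticket_id=13: ✗
ticket_id=14: ✓ → 65
ticket_id=15: ✗
ticket_id=16: ✓ → 8
ticket_id=17: ✗
net_avg = (81 + 65 + 8) / 3 = 51.3333333333
—
[app_sum: team <> 'app' OR age_days >= 24]
ticket_id=5: ✓ → 66
ticket_id=6: ✓ → 23
ticket_id=7: ✓ → 46
ticket_id=8: ✓ → 14
ticket_id=9: ✓ → 42
ticket_id=10: ✓ → 81
ticket_id=11: ✓ → 31
ticket_id=12: ✗
ticket_id=13: ✓ → 36
ticket_id=14: ✓ → 65
ticket_id=15: ✓ → 13
ticket_id=16: ✓ → 8
ticket_id=17: ✓ → 63
app_sum = 66 + 23 + 46 + 14 + 42 + 81 + 31 + 36 + 65 + 13 + 8 + 63 = 488
—
[age_days_count: age_days <= 19 OR team = 'app']
ticket_id=5: ✗
ticket_id=6: ✓ → 1
ticket_id=7: ✗
ticket_id=8: ✗
ticket_id=9: ✗
ticket_id=10: ✗
ticket_id=11: ✓ → 1
ticket_id=12: ✓ → 1
ticket_id=13: ✗
ticket_id=14: ✗
ticket_id=15: ✗
ticket_id=16: ✓ → 1
ticket_id=17: ✓ → 1
age_days_count = COUNT(1, 1, 1, 1, 1) = 5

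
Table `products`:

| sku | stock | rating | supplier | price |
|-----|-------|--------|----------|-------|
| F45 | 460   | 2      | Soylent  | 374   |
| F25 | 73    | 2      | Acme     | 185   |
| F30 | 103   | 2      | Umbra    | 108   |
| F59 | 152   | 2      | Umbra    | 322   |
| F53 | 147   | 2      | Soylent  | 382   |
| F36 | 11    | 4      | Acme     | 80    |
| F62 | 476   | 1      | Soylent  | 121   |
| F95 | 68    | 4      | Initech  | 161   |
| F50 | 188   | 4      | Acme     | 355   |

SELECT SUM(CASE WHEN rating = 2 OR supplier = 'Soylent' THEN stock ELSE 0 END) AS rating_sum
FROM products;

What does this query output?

1411

sku=F45: ✓ → 460
sku=F25: ✓ → 73
sku=F30: ✓ → 103
sku=F59: ✓ → 152
sku=F53: ✓ → 147
sku=F36: ✗
sku=F62: ✓ → 476
sku=F95: ✗
sku=F50: ✗
rating_sum = 460 + 73 + 103 + 152 + 147 + 476 = 1411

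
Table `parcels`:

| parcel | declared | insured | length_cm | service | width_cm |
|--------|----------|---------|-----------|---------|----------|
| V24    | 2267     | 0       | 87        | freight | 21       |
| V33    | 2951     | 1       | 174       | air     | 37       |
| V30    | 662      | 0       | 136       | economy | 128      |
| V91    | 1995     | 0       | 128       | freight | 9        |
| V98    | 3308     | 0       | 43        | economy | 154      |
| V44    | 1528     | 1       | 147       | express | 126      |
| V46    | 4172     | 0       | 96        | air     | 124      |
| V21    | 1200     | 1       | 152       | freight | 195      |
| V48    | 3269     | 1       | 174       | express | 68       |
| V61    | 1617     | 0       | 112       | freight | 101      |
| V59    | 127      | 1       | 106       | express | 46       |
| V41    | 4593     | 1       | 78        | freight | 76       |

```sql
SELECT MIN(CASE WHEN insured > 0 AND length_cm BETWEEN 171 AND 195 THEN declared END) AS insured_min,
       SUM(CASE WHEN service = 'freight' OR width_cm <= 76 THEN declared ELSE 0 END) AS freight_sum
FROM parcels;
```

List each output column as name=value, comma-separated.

[insured_min: insured > 0 AND length_cm BETWEEN 171 AND 195]
parcel=V24: ✗
parcel=V33: ✓ → 2951
parcel=V30: ✗
parcel=V91: ✗
parcel=V98: ✗
parcel=V44: ✗
parcel=V46: ✗
parcel=V21: ✗
parcel=V48: ✓ → 3269
parcel=V61: ✗
parcel=V59: ✗
parcel=V41: ✗
insured_min = MIN(2951, 3269) = 2951
—
[freight_sum: service = 'freight' OR width_cm <= 76]
parcel=V24: ✓ → 2267
parcel=V33: ✓ → 2951
parcel=V30: ✗
parcel=V91: ✓ → 1995
parcel=V98: ✗
parcel=V44: ✗
parcel=V46: ✗
parcel=V21: ✓ → 1200
parcel=V48: ✓ → 3269
parcel=V61: ✓ → 1617
parcel=V59: ✓ → 127
parcel=V41: ✓ → 4593
freight_sum = 2267 + 2951 + 1995 + 1200 + 3269 + 1617 + 127 + 4593 = 18019

insured_min=2951, freight_sum=18019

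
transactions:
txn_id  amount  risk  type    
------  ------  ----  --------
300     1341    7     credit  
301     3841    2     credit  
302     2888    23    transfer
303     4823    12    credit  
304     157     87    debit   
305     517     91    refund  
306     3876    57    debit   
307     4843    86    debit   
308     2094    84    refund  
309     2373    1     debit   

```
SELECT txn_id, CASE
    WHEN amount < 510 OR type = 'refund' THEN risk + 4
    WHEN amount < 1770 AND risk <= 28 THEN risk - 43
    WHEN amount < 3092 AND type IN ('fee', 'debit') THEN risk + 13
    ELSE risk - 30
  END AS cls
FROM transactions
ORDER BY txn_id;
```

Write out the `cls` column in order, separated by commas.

-36, -28, -7, -18, 91, 95, 27, 56, 88, 14

txn_id=300: amount < 1770 AND risk <= 28 → -36
txn_id=301: ELSE → -28
txn_id=302: ELSE → -7
txn_id=303: ELSE → -18
txn_id=304: amount < 510 OR type = 'refund' → 91
txn_id=305: amount < 510 OR type = 'refund' → 95
txn_id=306: ELSE → 27
txn_id=307: ELSE → 56
txn_id=308: amount < 510 OR type = 'refund' → 88
txn_id=309: amount < 3092 AND type IN ('fee', 'debit') → 14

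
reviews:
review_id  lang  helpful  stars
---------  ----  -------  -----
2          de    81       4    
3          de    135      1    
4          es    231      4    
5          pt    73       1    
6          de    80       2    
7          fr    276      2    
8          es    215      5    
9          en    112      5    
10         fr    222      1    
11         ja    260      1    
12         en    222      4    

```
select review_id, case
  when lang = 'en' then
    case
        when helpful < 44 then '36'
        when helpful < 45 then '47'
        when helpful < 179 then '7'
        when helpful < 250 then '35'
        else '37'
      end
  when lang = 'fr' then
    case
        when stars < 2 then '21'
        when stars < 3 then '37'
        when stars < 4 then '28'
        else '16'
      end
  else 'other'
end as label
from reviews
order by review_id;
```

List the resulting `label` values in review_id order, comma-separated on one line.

review_id=2: lang='de' → outer ELSE → other
review_id=3: lang='de' → outer ELSE → other
review_id=4: lang='es' → outer ELSE → other
review_id=5: lang='pt' → outer ELSE → other
review_id=6: lang='de' → outer ELSE → other
review_id=7: lang='fr' → inner[stars < 3] → 37
review_id=8: lang='es' → outer ELSE → other
review_id=9: lang='en' → inner[helpful < 179] → 7
review_id=10: lang='fr' → inner[stars < 2] → 21
review_id=11: lang='ja' → outer ELSE → other
review_id=12: lang='en' → inner[helpful < 250] → 35

other, other, other, other, other, 37, other, 7, 21, other, 35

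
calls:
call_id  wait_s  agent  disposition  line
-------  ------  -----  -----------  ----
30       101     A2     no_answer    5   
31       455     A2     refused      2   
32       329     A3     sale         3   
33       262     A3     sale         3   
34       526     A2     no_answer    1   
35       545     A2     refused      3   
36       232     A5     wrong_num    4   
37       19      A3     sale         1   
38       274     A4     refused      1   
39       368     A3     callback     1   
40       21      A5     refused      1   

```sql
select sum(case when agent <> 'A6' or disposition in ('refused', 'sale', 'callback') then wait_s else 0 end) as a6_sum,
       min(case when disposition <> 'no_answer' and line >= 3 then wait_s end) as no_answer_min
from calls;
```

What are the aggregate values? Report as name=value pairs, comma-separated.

a6_sum=3132, no_answer_min=232

[a6_sum: agent <> 'A6' or disposition in ('refused', 'sale', 'callback')]
call_id=30: ✓ → 101
call_id=31: ✓ → 455
call_id=32: ✓ → 329
call_id=33: ✓ → 262
call_id=34: ✓ → 526
call_id=35: ✓ → 545
call_id=36: ✓ → 232
call_id=37: ✓ → 19
call_id=38: ✓ → 274
call_id=39: ✓ → 368
call_id=40: ✓ → 21
a6_sum = 101 + 455 + 329 + 262 + 526 + 545 + 232 + 19 + 274 + 368 + 21 = 3132
—
[no_answer_min: disposition <> 'no_answer' and line >= 3]
call_id=30: ✗
call_id=31: ✗
call_id=32: ✓ → 329
call_id=33: ✓ → 262
call_id=34: ✗
call_id=35: ✓ → 545
call_id=36: ✓ → 232
call_id=37: ✗
call_id=38: ✗
call_id=39: ✗
call_id=40: ✗
no_answer_min = MIN(329, 262, 545, 232) = 232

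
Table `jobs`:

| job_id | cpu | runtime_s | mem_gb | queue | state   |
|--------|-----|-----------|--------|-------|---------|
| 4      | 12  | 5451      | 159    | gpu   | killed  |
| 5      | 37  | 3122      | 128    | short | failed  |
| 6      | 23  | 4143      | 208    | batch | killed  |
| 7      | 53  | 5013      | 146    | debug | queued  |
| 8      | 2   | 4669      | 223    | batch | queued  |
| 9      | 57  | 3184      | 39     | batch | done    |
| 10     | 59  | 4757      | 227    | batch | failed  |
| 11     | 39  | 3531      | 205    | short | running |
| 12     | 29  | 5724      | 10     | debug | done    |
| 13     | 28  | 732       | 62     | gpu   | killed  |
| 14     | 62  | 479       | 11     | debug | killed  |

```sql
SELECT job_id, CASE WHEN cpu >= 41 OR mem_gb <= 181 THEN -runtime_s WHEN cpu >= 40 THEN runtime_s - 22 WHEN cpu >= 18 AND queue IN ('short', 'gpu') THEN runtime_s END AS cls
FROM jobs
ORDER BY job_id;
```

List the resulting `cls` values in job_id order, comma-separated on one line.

-5451, -3122, NULL, -5013, NULL, -3184, -4757, 3531, -5724, -732, -479

job_id=4: cpu >= 41 OR mem_gb <= 181 → -5451
job_id=5: cpu >= 41 OR mem_gb <= 181 → -3122
job_id=6: (no match → NULL) → NULL
job_id=7: cpu >= 41 OR mem_gb <= 181 → -5013
job_id=8: (no match → NULL) → NULL
job_id=9: cpu >= 41 OR mem_gb <= 181 → -3184
job_id=10: cpu >= 41 OR mem_gb <= 181 → -4757
job_id=11: cpu >= 18 AND queue IN ('short', 'gpu') → 3531
job_id=12: cpu >= 41 OR mem_gb <= 181 → -5724
job_id=13: cpu >= 41 OR mem_gb <= 181 → -732
job_id=14: cpu >= 41 OR mem_gb <= 181 → -479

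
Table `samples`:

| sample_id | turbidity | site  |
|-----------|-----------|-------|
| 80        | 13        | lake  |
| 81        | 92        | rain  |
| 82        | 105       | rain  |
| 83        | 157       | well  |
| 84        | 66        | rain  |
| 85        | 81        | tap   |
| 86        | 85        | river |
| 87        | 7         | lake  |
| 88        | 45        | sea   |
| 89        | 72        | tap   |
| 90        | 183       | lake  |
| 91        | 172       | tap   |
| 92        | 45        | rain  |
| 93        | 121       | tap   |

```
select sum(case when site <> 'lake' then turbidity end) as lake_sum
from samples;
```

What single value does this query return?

1041

sample_id=80: ✗
sample_id=81: ✓ → 92
sample_id=82: ✓ → 105
sample_id=83: ✓ → 157
sample_id=84: ✓ → 66
sample_id=85: ✓ → 81
sample_id=86: ✓ → 85
sample_id=87: ✗
sample_id=88: ✓ → 45
sample_id=89: ✓ → 72
sample_id=90: ✗
sample_id=91: ✓ → 172
sample_id=92: ✓ → 45
sample_id=93: ✓ → 121
lake_sum = 92 + 105 + 157 + 66 + 81 + 85 + 45 + 72 + 172 + 45 + 121 = 1041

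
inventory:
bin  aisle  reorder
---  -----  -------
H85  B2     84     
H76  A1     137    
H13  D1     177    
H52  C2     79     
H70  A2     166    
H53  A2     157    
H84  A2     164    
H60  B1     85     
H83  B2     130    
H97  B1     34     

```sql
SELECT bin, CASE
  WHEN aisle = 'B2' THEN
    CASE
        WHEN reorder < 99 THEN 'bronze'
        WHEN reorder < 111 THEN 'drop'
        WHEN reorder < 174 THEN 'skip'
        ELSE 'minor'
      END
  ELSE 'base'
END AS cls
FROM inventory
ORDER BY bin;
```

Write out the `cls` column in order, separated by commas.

bin=H13: aisle='D1' → outer ELSE → base
bin=H52: aisle='C2' → outer ELSE → base
bin=H53: aisle='A2' → outer ELSE → base
bin=H60: aisle='B1' → outer ELSE → base
bin=H70: aisle='A2' → outer ELSE → base
bin=H76: aisle='A1' → outer ELSE → base
bin=H83: aisle='B2' → inner[reorder < 174] → skip
bin=H84: aisle='A2' → outer ELSE → base
bin=H85: aisle='B2' → inner[reorder < 99] → bronze
bin=H97: aisle='B1' → outer ELSE → base

base, base, base, base, base, base, skip, base, bronze, base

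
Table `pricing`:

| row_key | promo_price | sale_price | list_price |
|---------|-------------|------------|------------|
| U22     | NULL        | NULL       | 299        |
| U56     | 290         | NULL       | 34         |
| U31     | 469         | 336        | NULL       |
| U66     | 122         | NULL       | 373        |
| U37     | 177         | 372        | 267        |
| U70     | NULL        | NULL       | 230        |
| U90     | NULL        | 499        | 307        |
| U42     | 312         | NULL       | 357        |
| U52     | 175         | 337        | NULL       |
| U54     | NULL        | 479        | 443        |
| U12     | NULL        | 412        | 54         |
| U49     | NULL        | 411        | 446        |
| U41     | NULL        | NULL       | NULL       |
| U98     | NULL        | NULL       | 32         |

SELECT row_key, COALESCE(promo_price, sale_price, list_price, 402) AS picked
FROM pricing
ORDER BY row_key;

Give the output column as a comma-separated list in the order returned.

412, 299, 469, 177, 402, 312, 411, 175, 479, 290, 122, 230, 499, 32

row_key=U12: promo_price=NULL, sale_price=412 → 412
row_key=U22: promo_price=NULL, sale_price=NULL, list_price=299 → 299
row_key=U31: promo_price=469 → 469
row_key=U37: promo_price=177 → 177
row_key=U41: promo_price=NULL, sale_price=NULL, list_price=NULL, → literal 402 → 402
row_key=U42: promo_price=312 → 312
row_key=U49: promo_price=NULL, sale_price=411 → 411
row_key=U52: promo_price=175 → 175
row_key=U54: promo_price=NULL, sale_price=479 → 479
row_key=U56: promo_price=290 → 290
row_key=U66: promo_price=122 → 122
row_key=U70: promo_price=NULL, sale_price=NULL, list_price=230 → 230
row_key=U90: promo_price=NULL, sale_price=499 → 499
row_key=U98: promo_price=NULL, sale_price=NULL, list_price=32 → 32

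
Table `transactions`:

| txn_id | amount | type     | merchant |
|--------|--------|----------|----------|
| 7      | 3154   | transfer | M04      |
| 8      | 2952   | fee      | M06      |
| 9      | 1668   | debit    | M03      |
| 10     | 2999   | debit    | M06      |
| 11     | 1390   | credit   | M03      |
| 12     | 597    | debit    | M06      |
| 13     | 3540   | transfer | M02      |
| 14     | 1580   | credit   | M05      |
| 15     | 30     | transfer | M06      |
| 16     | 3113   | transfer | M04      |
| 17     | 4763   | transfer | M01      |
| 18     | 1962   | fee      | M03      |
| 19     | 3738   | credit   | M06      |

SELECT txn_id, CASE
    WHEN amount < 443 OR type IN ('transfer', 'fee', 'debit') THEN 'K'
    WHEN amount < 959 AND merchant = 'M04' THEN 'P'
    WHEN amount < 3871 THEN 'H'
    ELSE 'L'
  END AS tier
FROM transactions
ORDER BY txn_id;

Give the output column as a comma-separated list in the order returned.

K, K, K, K, H, K, K, H, K, K, K, K, H

txn_id=7: amount < 443 OR type IN ('transfer', 'fee', 'debit') → K
txn_id=8: amount < 443 OR type IN ('transfer', 'fee', 'debit') → K
txn_id=9: amount < 443 OR type IN ('transfer', 'fee', 'debit') → K
txn_id=10: amount < 443 OR type IN ('transfer', 'fee', 'debit') → K
txn_id=11: amount < 3871 → H
txn_id=12: amount < 443 OR type IN ('transfer', 'fee', 'debit') → K
txn_id=13: amount < 443 OR type IN ('transfer', 'fee', 'debit') → K
txn_id=14: amount < 3871 → H
txn_id=15: amount < 443 OR type IN ('transfer', 'fee', 'debit') → K
txn_id=16: amount < 443 OR type IN ('transfer', 'fee', 'debit') → K
txn_id=17: amount < 443 OR type IN ('transfer', 'fee', 'debit') → K
txn_id=18: amount < 443 OR type IN ('transfer', 'fee', 'debit') → K
txn_id=19: amount < 3871 → H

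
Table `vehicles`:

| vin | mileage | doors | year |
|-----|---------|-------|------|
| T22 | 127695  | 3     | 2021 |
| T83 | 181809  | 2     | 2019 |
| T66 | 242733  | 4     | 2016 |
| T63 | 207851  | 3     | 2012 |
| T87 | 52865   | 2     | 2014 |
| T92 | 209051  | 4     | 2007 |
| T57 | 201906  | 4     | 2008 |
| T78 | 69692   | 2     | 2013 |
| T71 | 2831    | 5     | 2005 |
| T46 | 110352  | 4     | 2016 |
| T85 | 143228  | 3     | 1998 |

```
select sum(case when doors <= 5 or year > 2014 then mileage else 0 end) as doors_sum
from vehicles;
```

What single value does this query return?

vin=T22: ✓ → 127695
vin=T83: ✓ → 181809
vin=T66: ✓ → 242733
vin=T63: ✓ → 207851
vin=T87: ✓ → 52865
vin=T92: ✓ → 209051
vin=T57: ✓ → 201906
vin=T78: ✓ → 69692
vin=T71: ✓ → 2831
vin=T46: ✓ → 110352
vin=T85: ✓ → 143228
doors_sum = 127695 + 181809 + 242733 + 207851 + 52865 + 209051 + 201906 + 69692 + 2831 + 110352 + 143228 = 1550013

1550013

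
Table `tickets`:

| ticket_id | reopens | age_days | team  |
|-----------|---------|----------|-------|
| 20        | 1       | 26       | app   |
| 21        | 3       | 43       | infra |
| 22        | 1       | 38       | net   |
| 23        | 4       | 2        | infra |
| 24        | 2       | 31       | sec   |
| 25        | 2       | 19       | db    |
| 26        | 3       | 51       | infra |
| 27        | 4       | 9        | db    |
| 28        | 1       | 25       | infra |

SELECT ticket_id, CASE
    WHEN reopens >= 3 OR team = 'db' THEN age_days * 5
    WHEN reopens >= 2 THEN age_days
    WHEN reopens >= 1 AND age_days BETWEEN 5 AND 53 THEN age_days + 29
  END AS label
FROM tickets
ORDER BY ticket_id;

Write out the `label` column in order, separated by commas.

ticket_id=20: reopens >= 1 AND age_days BETWEEN 5 AND 53 → 55
ticket_id=21: reopens >= 3 OR team = 'db' → 215
ticket_id=22: reopens >= 1 AND age_days BETWEEN 5 AND 53 → 67
ticket_id=23: reopens >= 3 OR team = 'db' → 10
ticket_id=24: reopens >= 2 → 31
ticket_id=25: reopens >= 3 OR team = 'db' → 95
ticket_id=26: reopens >= 3 OR team = 'db' → 255
ticket_id=27: reopens >= 3 OR team = 'db' → 45
ticket_id=28: reopens >= 1 AND age_days BETWEEN 5 AND 53 → 54

55, 215, 67, 10, 31, 95, 255, 45, 54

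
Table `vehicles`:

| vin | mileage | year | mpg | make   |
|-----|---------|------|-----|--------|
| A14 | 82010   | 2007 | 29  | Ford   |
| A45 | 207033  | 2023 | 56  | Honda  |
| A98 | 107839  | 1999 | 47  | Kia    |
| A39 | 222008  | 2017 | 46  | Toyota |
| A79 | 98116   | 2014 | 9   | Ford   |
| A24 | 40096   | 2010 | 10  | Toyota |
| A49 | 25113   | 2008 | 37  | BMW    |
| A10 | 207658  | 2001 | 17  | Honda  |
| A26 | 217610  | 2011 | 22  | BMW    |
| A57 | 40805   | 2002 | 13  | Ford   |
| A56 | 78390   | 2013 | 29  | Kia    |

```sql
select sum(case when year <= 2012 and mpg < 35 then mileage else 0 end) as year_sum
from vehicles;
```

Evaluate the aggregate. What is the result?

vin=A14: ✓ → 82010
vin=A45: ✗
vin=A98: ✗
vin=A39: ✗
vin=A79: ✗
vin=A24: ✓ → 40096
vin=A49: ✗
vin=A10: ✓ → 207658
vin=A26: ✓ → 217610
vin=A57: ✓ → 40805
vin=A56: ✗
year_sum = 82010 + 40096 + 207658 + 217610 + 40805 = 588179

588179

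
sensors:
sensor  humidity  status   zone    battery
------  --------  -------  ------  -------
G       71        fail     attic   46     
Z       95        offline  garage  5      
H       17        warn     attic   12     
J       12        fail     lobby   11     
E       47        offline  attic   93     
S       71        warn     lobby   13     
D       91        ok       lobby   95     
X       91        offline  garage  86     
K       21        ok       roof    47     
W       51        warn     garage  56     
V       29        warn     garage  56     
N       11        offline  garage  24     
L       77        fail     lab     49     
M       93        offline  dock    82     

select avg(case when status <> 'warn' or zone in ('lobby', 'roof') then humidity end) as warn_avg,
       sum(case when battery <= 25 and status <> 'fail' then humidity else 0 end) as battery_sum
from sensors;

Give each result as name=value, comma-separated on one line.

warn_avg=61.8181818182, battery_sum=194

[warn_avg: status <> 'warn' or zone in ('lobby', 'roof')]
sensor=G: ✓ → 71
sensor=Z: ✓ → 95
sensor=H: ✗
sensor=J: ✓ → 12
sensor=E: ✓ → 47
sensor=S: ✓ → 71
sensor=D: ✓ → 91
sensor=X: ✓ → 91
sensor=K: ✓ → 21
sensor=W: ✗
sensor=V: ✗
sensor=N: ✓ → 11
sensor=L: ✓ → 77
sensor=M: ✓ → 93
warn_avg = (71 + 95 + 12 + 47 + 71 + 91 + 91 + 21 + 11 + 77 + 93) / 11 = 61.8181818182
—
[battery_sum: battery <= 25 and status <> 'fail']
sensor=G: ✗
sensor=Z: ✓ → 95
sensor=H: ✓ → 17
sensor=J: ✗
sensor=E: ✗
sensor=S: ✓ → 71
sensor=D: ✗
sensor=X: ✗
sensor=K: ✗
sensor=W: ✗
sensor=V: ✗
sensor=N: ✓ → 11
sensor=L: ✗
sensor=M: ✗
battery_sum = 95 + 17 + 71 + 11 = 194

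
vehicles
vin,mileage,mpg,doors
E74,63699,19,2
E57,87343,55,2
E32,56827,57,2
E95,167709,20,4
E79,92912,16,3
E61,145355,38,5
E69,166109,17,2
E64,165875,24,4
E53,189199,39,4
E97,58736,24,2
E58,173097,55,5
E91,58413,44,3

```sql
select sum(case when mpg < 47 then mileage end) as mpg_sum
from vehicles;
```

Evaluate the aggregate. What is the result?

vin=E74: ✓ → 63699
vin=E57: ✗
vin=E32: ✗
vin=E95: ✓ → 167709
vin=E79: ✓ → 92912
vin=E61: ✓ → 145355
vin=E69: ✓ → 166109
vin=E64: ✓ → 165875
vin=E53: ✓ → 189199
vin=E97: ✓ → 58736
vin=E58: ✗
vin=E91: ✓ → 58413
mpg_sum = 63699 + 167709 + 92912 + 145355 + 166109 + 165875 + 189199 + 58736 + 58413 = 1108007

1108007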